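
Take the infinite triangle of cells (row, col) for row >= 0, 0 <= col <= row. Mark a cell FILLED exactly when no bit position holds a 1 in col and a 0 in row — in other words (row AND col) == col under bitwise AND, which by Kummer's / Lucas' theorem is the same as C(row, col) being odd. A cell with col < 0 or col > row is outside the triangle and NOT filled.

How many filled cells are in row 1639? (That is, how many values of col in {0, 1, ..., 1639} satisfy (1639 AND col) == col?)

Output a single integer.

Answer: 128

Derivation:
1639 in binary = 11001100111
popcount(1639) = number of 1-bits in 11001100111 = 7
A col c satisfies (1639 AND c) == c iff every set bit of c is also set in 1639; each of the 7 set bits of 1639 can independently be on or off in c.
count = 2^7 = 128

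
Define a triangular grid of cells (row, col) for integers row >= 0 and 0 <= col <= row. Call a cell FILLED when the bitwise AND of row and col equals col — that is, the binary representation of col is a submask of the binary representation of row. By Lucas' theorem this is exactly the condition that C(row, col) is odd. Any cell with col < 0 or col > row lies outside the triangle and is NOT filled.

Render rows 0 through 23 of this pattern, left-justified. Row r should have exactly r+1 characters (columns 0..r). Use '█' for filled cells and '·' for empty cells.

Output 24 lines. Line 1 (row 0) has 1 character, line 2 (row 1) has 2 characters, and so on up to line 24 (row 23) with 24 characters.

r0=0: █
r1=1: ██
r2=10: █·█
r3=11: ████
r4=100: █···█
r5=101: ██··██
r6=110: █·█·█·█
r7=111: ████████
r8=1000: █·······█
r9=1001: ██······██
r10=1010: █·█·····█·█
r11=1011: ████····████
r12=1100: █···█···█···█
r13=1101: ██··██··██··██
r14=1110: █·█·█·█·█·█·█·█
r15=1111: ████████████████
r16=10000: █···············█
r17=10001: ██··············██
r18=10010: █·█·············█·█
r19=10011: ████············████
r20=10100: █···█···········█···█
r21=10101: ██··██··········██··██
r22=10110: █·█·█·█·········█·█·█·█
r23=10111: ████████········████████

Answer: █
██
█·█
████
█···█
██··██
█·█·█·█
████████
█·······█
██······██
█·█·····█·█
████····████
█···█···█···█
██··██··██··██
█·█·█·█·█·█·█·█
████████████████
█···············█
██··············██
█·█·············█·█
████············████
█···█···········█···█
██··██··········██··██
█·█·█·█·········█·█·█·█
████████········████████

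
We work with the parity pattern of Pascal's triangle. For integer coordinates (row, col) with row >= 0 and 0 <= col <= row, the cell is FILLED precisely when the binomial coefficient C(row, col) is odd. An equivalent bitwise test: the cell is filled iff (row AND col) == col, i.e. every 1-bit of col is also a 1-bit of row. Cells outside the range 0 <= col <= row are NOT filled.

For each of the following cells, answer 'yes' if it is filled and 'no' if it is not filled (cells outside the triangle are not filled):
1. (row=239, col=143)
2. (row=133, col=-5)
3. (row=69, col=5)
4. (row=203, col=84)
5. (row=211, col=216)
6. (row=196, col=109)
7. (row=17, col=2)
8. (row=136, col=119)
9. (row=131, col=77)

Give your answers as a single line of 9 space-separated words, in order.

Answer: yes no yes no no no no no no

Derivation:
(239,143): row=0b11101111, col=0b10001111, row AND col = 0b10001111 = 143; 143 == 143 -> filled
(133,-5): col outside [0, 133] -> not filled
(69,5): row=0b1000101, col=0b101, row AND col = 0b101 = 5; 5 == 5 -> filled
(203,84): row=0b11001011, col=0b1010100, row AND col = 0b1000000 = 64; 64 != 84 -> empty
(211,216): col outside [0, 211] -> not filled
(196,109): row=0b11000100, col=0b1101101, row AND col = 0b1000100 = 68; 68 != 109 -> empty
(17,2): row=0b10001, col=0b10, row AND col = 0b0 = 0; 0 != 2 -> empty
(136,119): row=0b10001000, col=0b1110111, row AND col = 0b0 = 0; 0 != 119 -> empty
(131,77): row=0b10000011, col=0b1001101, row AND col = 0b1 = 1; 1 != 77 -> empty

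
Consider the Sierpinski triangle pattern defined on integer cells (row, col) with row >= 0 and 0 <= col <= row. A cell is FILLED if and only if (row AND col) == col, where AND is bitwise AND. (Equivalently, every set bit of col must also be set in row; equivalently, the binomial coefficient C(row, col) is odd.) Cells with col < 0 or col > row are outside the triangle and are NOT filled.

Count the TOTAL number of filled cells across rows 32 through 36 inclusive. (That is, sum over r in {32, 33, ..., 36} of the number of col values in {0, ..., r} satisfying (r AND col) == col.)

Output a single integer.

Answer: 22

Derivation:
r32=100000 pc1: +2 =2
r33=100001 pc2: +4 =6
r34=100010 pc2: +4 =10
r35=100011 pc3: +8 =18
r36=100100 pc2: +4 =22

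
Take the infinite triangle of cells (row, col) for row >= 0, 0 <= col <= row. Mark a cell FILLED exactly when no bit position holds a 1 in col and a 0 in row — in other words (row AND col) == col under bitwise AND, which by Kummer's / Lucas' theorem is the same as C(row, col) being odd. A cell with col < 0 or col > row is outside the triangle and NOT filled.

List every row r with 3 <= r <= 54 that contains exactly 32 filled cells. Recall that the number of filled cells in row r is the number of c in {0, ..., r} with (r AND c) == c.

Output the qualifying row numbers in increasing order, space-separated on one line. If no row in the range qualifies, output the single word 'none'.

Answer: 31 47

Derivation:
Row r has 2^popcount(r) filled cells, so we need popcount(r) = log2(32) = 5.
Scan r = 3..54 and keep those with exactly 5 one-bits:
r=3=11 popcount=2 -> skip
r=4=100 popcount=1 -> skip
r=5=101 popcount=2 -> skip
r=6=110 popcount=2 -> skip
r=7=111 popcount=3 -> skip
r=8=1000 popcount=1 -> skip
r=9=1001 popcount=2 -> skip
r=10=1010 popcount=2 -> skip
r=11=1011 popcount=3 -> skip
r=12=1100 popcount=2 -> skip
r=13=1101 popcount=3 -> skip
r=14=1110 popcount=3 -> skip
r=15=1111 popcount=4 -> skip
r=16=10000 popcount=1 -> skip
r=17=10001 popcount=2 -> skip
r=18=10010 popcount=2 -> skip
r=19=10011 popcount=3 -> skip
r=20=10100 popcount=2 -> skip
r=21=10101 popcount=3 -> skip
r=22=10110 popcount=3 -> skip
r=23=10111 popcount=4 -> skip
r=24=11000 popcount=2 -> skip
r=25=11001 popcount=3 -> skip
r=26=11010 popcount=3 -> skip
r=27=11011 popcount=4 -> skip
r=28=11100 popcount=3 -> skip
r=29=11101 popcount=4 -> skip
r=30=11110 popcount=4 -> skip
r=31=11111 popcount=5 -> KEEP
r=32=100000 popcount=1 -> skip
r=33=100001 popcount=2 -> skip
r=34=100010 popcount=2 -> skip
r=35=100011 popcount=3 -> skip
r=36=100100 popcount=2 -> skip
r=37=100101 popcount=3 -> skip
r=38=100110 popcount=3 -> skip
r=39=100111 popcount=4 -> skip
r=40=101000 popcount=2 -> skip
r=41=101001 popcount=3 -> skip
r=42=101010 popcount=3 -> skip
r=43=101011 popcount=4 -> skip
r=44=101100 popcount=3 -> skip
r=45=101101 popcount=4 -> skip
r=46=101110 popcount=4 -> skip
r=47=101111 popcount=5 -> KEEP
r=48=110000 popcount=2 -> skip
r=49=110001 popcount=3 -> skip
r=50=110010 popcount=3 -> skip
r=51=110011 popcount=4 -> skip
r=52=110100 popcount=3 -> skip
r=53=110101 popcount=4 -> skip
r=54=110110 popcount=4 -> skip
Kept rows: 31 47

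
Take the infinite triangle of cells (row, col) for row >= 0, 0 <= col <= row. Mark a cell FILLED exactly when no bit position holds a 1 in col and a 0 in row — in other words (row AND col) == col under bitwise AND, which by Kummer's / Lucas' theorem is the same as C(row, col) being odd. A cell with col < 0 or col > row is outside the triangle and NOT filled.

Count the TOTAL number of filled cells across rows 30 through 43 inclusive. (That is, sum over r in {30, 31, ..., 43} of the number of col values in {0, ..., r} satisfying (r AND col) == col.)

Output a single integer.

r30=11110 pc4: +16 =16
r31=11111 pc5: +32 =48
r32=100000 pc1: +2 =50
r33=100001 pc2: +4 =54
r34=100010 pc2: +4 =58
r35=100011 pc3: +8 =66
r36=100100 pc2: +4 =70
r37=100101 pc3: +8 =78
r38=100110 pc3: +8 =86
r39=100111 pc4: +16 =102
r40=101000 pc2: +4 =106
r41=101001 pc3: +8 =114
r42=101010 pc3: +8 =122
r43=101011 pc4: +16 =138

Answer: 138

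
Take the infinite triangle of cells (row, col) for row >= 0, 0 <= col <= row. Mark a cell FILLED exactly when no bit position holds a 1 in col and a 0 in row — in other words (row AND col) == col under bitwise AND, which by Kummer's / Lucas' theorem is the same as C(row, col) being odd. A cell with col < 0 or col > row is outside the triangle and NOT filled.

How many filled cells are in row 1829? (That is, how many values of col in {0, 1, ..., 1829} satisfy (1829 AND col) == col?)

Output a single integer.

Answer: 64

Derivation:
1829 in binary = 11100100101
popcount(1829) = number of 1-bits in 11100100101 = 6
A col c satisfies (1829 AND c) == c iff every set bit of c is also set in 1829; each of the 6 set bits of 1829 can independently be on or off in c.
count = 2^6 = 64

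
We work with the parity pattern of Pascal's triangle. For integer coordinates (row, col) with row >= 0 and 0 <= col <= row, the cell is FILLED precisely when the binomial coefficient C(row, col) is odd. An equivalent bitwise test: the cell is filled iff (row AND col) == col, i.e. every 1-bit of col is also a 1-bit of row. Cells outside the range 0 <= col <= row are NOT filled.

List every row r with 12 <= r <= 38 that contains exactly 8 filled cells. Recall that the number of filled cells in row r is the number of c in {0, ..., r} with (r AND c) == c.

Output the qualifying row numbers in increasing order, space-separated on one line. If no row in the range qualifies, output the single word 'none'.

Answer: 13 14 19 21 22 25 26 28 35 37 38

Derivation:
Row r has 2^popcount(r) filled cells, so we need popcount(r) = log2(8) = 3.
Scan r = 12..38 and keep those with exactly 3 one-bits:
r=12=1100 popcount=2 -> skip
r=13=1101 popcount=3 -> KEEP
r=14=1110 popcount=3 -> KEEP
r=15=1111 popcount=4 -> skip
r=16=10000 popcount=1 -> skip
r=17=10001 popcount=2 -> skip
r=18=10010 popcount=2 -> skip
r=19=10011 popcount=3 -> KEEP
r=20=10100 popcount=2 -> skip
r=21=10101 popcount=3 -> KEEP
r=22=10110 popcount=3 -> KEEP
r=23=10111 popcount=4 -> skip
r=24=11000 popcount=2 -> skip
r=25=11001 popcount=3 -> KEEP
r=26=11010 popcount=3 -> KEEP
r=27=11011 popcount=4 -> skip
r=28=11100 popcount=3 -> KEEP
r=29=11101 popcount=4 -> skip
r=30=11110 popcount=4 -> skip
r=31=11111 popcount=5 -> skip
r=32=100000 popcount=1 -> skip
r=33=100001 popcount=2 -> skip
r=34=100010 popcount=2 -> skip
r=35=100011 popcount=3 -> KEEP
r=36=100100 popcount=2 -> skip
r=37=100101 popcount=3 -> KEEP
r=38=100110 popcount=3 -> KEEP
Kept rows: 13 14 19 21 22 25 26 28 35 37 38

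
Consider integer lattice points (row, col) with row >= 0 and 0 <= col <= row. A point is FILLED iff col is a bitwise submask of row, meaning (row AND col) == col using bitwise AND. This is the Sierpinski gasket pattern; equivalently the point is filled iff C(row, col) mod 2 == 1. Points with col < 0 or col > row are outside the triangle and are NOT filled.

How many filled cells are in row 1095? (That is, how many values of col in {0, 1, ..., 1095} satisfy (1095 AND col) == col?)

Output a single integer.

1095 in binary = 10001000111
popcount(1095) = number of 1-bits in 10001000111 = 5
A col c satisfies (1095 AND c) == c iff every set bit of c is also set in 1095; each of the 5 set bits of 1095 can independently be on or off in c.
count = 2^5 = 32

Answer: 32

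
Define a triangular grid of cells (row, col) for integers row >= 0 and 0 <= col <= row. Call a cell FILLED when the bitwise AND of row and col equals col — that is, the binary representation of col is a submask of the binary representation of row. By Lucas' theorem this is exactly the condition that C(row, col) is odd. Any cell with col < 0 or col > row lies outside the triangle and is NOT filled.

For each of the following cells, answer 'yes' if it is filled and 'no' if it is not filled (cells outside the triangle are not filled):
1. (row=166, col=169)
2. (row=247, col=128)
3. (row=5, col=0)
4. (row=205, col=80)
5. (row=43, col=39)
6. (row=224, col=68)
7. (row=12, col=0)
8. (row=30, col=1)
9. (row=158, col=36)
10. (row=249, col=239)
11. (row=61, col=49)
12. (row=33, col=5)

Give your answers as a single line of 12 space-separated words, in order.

Answer: no yes yes no no no yes no no no yes no

Derivation:
(166,169): col outside [0, 166] -> not filled
(247,128): row=0b11110111, col=0b10000000, row AND col = 0b10000000 = 128; 128 == 128 -> filled
(5,0): row=0b101, col=0b0, row AND col = 0b0 = 0; 0 == 0 -> filled
(205,80): row=0b11001101, col=0b1010000, row AND col = 0b1000000 = 64; 64 != 80 -> empty
(43,39): row=0b101011, col=0b100111, row AND col = 0b100011 = 35; 35 != 39 -> empty
(224,68): row=0b11100000, col=0b1000100, row AND col = 0b1000000 = 64; 64 != 68 -> empty
(12,0): row=0b1100, col=0b0, row AND col = 0b0 = 0; 0 == 0 -> filled
(30,1): row=0b11110, col=0b1, row AND col = 0b0 = 0; 0 != 1 -> empty
(158,36): row=0b10011110, col=0b100100, row AND col = 0b100 = 4; 4 != 36 -> empty
(249,239): row=0b11111001, col=0b11101111, row AND col = 0b11101001 = 233; 233 != 239 -> empty
(61,49): row=0b111101, col=0b110001, row AND col = 0b110001 = 49; 49 == 49 -> filled
(33,5): row=0b100001, col=0b101, row AND col = 0b1 = 1; 1 != 5 -> empty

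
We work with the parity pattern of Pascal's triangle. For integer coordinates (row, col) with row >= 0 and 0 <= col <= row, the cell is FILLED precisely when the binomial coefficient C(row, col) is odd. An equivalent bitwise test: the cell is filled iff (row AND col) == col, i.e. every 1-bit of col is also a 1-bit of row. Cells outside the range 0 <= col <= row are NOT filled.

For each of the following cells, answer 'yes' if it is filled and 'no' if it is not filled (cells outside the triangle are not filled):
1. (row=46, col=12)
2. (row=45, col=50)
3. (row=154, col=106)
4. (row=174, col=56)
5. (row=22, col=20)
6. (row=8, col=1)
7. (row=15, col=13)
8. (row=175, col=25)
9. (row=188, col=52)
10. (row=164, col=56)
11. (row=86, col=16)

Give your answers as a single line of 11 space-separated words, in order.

Answer: yes no no no yes no yes no yes no yes

Derivation:
(46,12): row=0b101110, col=0b1100, row AND col = 0b1100 = 12; 12 == 12 -> filled
(45,50): col outside [0, 45] -> not filled
(154,106): row=0b10011010, col=0b1101010, row AND col = 0b1010 = 10; 10 != 106 -> empty
(174,56): row=0b10101110, col=0b111000, row AND col = 0b101000 = 40; 40 != 56 -> empty
(22,20): row=0b10110, col=0b10100, row AND col = 0b10100 = 20; 20 == 20 -> filled
(8,1): row=0b1000, col=0b1, row AND col = 0b0 = 0; 0 != 1 -> empty
(15,13): row=0b1111, col=0b1101, row AND col = 0b1101 = 13; 13 == 13 -> filled
(175,25): row=0b10101111, col=0b11001, row AND col = 0b1001 = 9; 9 != 25 -> empty
(188,52): row=0b10111100, col=0b110100, row AND col = 0b110100 = 52; 52 == 52 -> filled
(164,56): row=0b10100100, col=0b111000, row AND col = 0b100000 = 32; 32 != 56 -> empty
(86,16): row=0b1010110, col=0b10000, row AND col = 0b10000 = 16; 16 == 16 -> filled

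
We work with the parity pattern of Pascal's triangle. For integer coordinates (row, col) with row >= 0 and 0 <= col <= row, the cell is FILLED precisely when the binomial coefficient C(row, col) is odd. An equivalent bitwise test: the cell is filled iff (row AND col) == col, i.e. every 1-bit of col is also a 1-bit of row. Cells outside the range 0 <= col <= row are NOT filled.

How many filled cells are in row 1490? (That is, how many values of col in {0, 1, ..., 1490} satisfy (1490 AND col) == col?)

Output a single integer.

Answer: 64

Derivation:
1490 in binary = 10111010010
popcount(1490) = number of 1-bits in 10111010010 = 6
A col c satisfies (1490 AND c) == c iff every set bit of c is also set in 1490; each of the 6 set bits of 1490 can independently be on or off in c.
count = 2^6 = 64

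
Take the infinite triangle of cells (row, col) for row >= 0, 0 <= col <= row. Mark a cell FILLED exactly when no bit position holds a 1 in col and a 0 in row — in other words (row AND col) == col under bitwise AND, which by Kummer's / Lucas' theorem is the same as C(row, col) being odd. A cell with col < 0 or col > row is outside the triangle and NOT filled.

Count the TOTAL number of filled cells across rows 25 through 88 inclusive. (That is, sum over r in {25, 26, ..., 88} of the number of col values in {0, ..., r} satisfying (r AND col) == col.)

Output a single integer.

Answer: 868

Derivation:
r25=11001 pc3: +8 =8
r26=11010 pc3: +8 =16
r27=11011 pc4: +16 =32
r28=11100 pc3: +8 =40
r29=11101 pc4: +16 =56
r30=11110 pc4: +16 =72
r31=11111 pc5: +32 =104
r32=100000 pc1: +2 =106
r33=100001 pc2: +4 =110
r34=100010 pc2: +4 =114
r35=100011 pc3: +8 =122
r36=100100 pc2: +4 =126
r37=100101 pc3: +8 =134
r38=100110 pc3: +8 =142
r39=100111 pc4: +16 =158
r40=101000 pc2: +4 =162
r41=101001 pc3: +8 =170
r42=101010 pc3: +8 =178
r43=101011 pc4: +16 =194
r44=101100 pc3: +8 =202
r45=101101 pc4: +16 =218
r46=101110 pc4: +16 =234
r47=101111 pc5: +32 =266
r48=110000 pc2: +4 =270
r49=110001 pc3: +8 =278
r50=110010 pc3: +8 =286
r51=110011 pc4: +16 =302
r52=110100 pc3: +8 =310
r53=110101 pc4: +16 =326
r54=110110 pc4: +16 =342
r55=110111 pc5: +32 =374
r56=111000 pc3: +8 =382
r57=111001 pc4: +16 =398
r58=111010 pc4: +16 =414
r59=111011 pc5: +32 =446
r60=111100 pc4: +16 =462
r61=111101 pc5: +32 =494
r62=111110 pc5: +32 =526
r63=111111 pc6: +64 =590
r64=1000000 pc1: +2 =592
r65=1000001 pc2: +4 =596
r66=1000010 pc2: +4 =600
r67=1000011 pc3: +8 =608
r68=1000100 pc2: +4 =612
r69=1000101 pc3: +8 =620
r70=1000110 pc3: +8 =628
r71=1000111 pc4: +16 =644
r72=1001000 pc2: +4 =648
r73=1001001 pc3: +8 =656
r74=1001010 pc3: +8 =664
r75=1001011 pc4: +16 =680
r76=1001100 pc3: +8 =688
r77=1001101 pc4: +16 =704
r78=1001110 pc4: +16 =720
r79=1001111 pc5: +32 =752
r80=1010000 pc2: +4 =756
r81=1010001 pc3: +8 =764
r82=1010010 pc3: +8 =772
r83=1010011 pc4: +16 =788
r84=1010100 pc3: +8 =796
r85=1010101 pc4: +16 =812
r86=1010110 pc4: +16 =828
r87=1010111 pc5: +32 =860
r88=1011000 pc3: +8 =868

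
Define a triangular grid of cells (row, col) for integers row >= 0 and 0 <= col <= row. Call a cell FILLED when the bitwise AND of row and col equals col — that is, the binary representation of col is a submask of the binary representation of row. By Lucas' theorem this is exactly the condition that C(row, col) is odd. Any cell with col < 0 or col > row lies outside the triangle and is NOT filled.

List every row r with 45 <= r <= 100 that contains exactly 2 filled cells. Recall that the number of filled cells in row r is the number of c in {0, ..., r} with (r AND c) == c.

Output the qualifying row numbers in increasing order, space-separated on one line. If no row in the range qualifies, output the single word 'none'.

Answer: 64

Derivation:
Row r has 2^popcount(r) filled cells, so we need popcount(r) = log2(2) = 1.
Scan r = 45..100 and keep those with exactly 1 one-bits:
r=45=101101 popcount=4 -> skip
r=46=101110 popcount=4 -> skip
r=47=101111 popcount=5 -> skip
r=48=110000 popcount=2 -> skip
r=49=110001 popcount=3 -> skip
r=50=110010 popcount=3 -> skip
r=51=110011 popcount=4 -> skip
r=52=110100 popcount=3 -> skip
r=53=110101 popcount=4 -> skip
r=54=110110 popcount=4 -> skip
r=55=110111 popcount=5 -> skip
r=56=111000 popcount=3 -> skip
r=57=111001 popcount=4 -> skip
r=58=111010 popcount=4 -> skip
r=59=111011 popcount=5 -> skip
r=60=111100 popcount=4 -> skip
r=61=111101 popcount=5 -> skip
r=62=111110 popcount=5 -> skip
r=63=111111 popcount=6 -> skip
r=64=1000000 popcount=1 -> KEEP
r=65=1000001 popcount=2 -> skip
r=66=1000010 popcount=2 -> skip
r=67=1000011 popcount=3 -> skip
r=68=1000100 popcount=2 -> skip
r=69=1000101 popcount=3 -> skip
r=70=1000110 popcount=3 -> skip
r=71=1000111 popcount=4 -> skip
r=72=1001000 popcount=2 -> skip
r=73=1001001 popcount=3 -> skip
r=74=1001010 popcount=3 -> skip
r=75=1001011 popcount=4 -> skip
r=76=1001100 popcount=3 -> skip
r=77=1001101 popcount=4 -> skip
r=78=1001110 popcount=4 -> skip
r=79=1001111 popcount=5 -> skip
r=80=1010000 popcount=2 -> skip
r=81=1010001 popcount=3 -> skip
r=82=1010010 popcount=3 -> skip
r=83=1010011 popcount=4 -> skip
r=84=1010100 popcount=3 -> skip
r=85=1010101 popcount=4 -> skip
r=86=1010110 popcount=4 -> skip
r=87=1010111 popcount=5 -> skip
r=88=1011000 popcount=3 -> skip
r=89=1011001 popcount=4 -> skip
r=90=1011010 popcount=4 -> skip
r=91=1011011 popcount=5 -> skip
r=92=1011100 popcount=4 -> skip
r=93=1011101 popcount=5 -> skip
r=94=1011110 popcount=5 -> skip
r=95=1011111 popcount=6 -> skip
r=96=1100000 popcount=2 -> skip
r=97=1100001 popcount=3 -> skip
r=98=1100010 popcount=3 -> skip
r=99=1100011 popcount=4 -> skip
r=100=1100100 popcount=3 -> skip
Kept rows: 64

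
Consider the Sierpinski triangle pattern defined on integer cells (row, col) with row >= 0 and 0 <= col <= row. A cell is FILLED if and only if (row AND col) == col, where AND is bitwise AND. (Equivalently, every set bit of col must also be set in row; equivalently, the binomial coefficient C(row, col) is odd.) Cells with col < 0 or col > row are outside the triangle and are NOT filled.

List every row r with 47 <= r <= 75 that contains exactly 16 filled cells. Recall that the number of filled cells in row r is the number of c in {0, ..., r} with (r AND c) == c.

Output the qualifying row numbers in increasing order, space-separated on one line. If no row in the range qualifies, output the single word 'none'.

Answer: 51 53 54 57 58 60 71 75

Derivation:
Row r has 2^popcount(r) filled cells, so we need popcount(r) = log2(16) = 4.
Scan r = 47..75 and keep those with exactly 4 one-bits:
r=47=101111 popcount=5 -> skip
r=48=110000 popcount=2 -> skip
r=49=110001 popcount=3 -> skip
r=50=110010 popcount=3 -> skip
r=51=110011 popcount=4 -> KEEP
r=52=110100 popcount=3 -> skip
r=53=110101 popcount=4 -> KEEP
r=54=110110 popcount=4 -> KEEP
r=55=110111 popcount=5 -> skip
r=56=111000 popcount=3 -> skip
r=57=111001 popcount=4 -> KEEP
r=58=111010 popcount=4 -> KEEP
r=59=111011 popcount=5 -> skip
r=60=111100 popcount=4 -> KEEP
r=61=111101 popcount=5 -> skip
r=62=111110 popcount=5 -> skip
r=63=111111 popcount=6 -> skip
r=64=1000000 popcount=1 -> skip
r=65=1000001 popcount=2 -> skip
r=66=1000010 popcount=2 -> skip
r=67=1000011 popcount=3 -> skip
r=68=1000100 popcount=2 -> skip
r=69=1000101 popcount=3 -> skip
r=70=1000110 popcount=3 -> skip
r=71=1000111 popcount=4 -> KEEP
r=72=1001000 popcount=2 -> skip
r=73=1001001 popcount=3 -> skip
r=74=1001010 popcount=3 -> skip
r=75=1001011 popcount=4 -> KEEP
Kept rows: 51 53 54 57 58 60 71 75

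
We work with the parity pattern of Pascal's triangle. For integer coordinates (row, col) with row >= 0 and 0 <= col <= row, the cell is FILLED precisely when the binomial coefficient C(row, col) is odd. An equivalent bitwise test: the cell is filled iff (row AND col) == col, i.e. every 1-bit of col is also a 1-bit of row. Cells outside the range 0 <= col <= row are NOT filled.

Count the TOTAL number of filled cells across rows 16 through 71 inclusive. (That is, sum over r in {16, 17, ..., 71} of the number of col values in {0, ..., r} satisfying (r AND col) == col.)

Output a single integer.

Answer: 702

Derivation:
r16=10000 pc1: +2 =2
r17=10001 pc2: +4 =6
r18=10010 pc2: +4 =10
r19=10011 pc3: +8 =18
r20=10100 pc2: +4 =22
r21=10101 pc3: +8 =30
r22=10110 pc3: +8 =38
r23=10111 pc4: +16 =54
r24=11000 pc2: +4 =58
r25=11001 pc3: +8 =66
r26=11010 pc3: +8 =74
r27=11011 pc4: +16 =90
r28=11100 pc3: +8 =98
r29=11101 pc4: +16 =114
r30=11110 pc4: +16 =130
r31=11111 pc5: +32 =162
r32=100000 pc1: +2 =164
r33=100001 pc2: +4 =168
r34=100010 pc2: +4 =172
r35=100011 pc3: +8 =180
r36=100100 pc2: +4 =184
r37=100101 pc3: +8 =192
r38=100110 pc3: +8 =200
r39=100111 pc4: +16 =216
r40=101000 pc2: +4 =220
r41=101001 pc3: +8 =228
r42=101010 pc3: +8 =236
r43=101011 pc4: +16 =252
r44=101100 pc3: +8 =260
r45=101101 pc4: +16 =276
r46=101110 pc4: +16 =292
r47=101111 pc5: +32 =324
r48=110000 pc2: +4 =328
r49=110001 pc3: +8 =336
r50=110010 pc3: +8 =344
r51=110011 pc4: +16 =360
r52=110100 pc3: +8 =368
r53=110101 pc4: +16 =384
r54=110110 pc4: +16 =400
r55=110111 pc5: +32 =432
r56=111000 pc3: +8 =440
r57=111001 pc4: +16 =456
r58=111010 pc4: +16 =472
r59=111011 pc5: +32 =504
r60=111100 pc4: +16 =520
r61=111101 pc5: +32 =552
r62=111110 pc5: +32 =584
r63=111111 pc6: +64 =648
r64=1000000 pc1: +2 =650
r65=1000001 pc2: +4 =654
r66=1000010 pc2: +4 =658
r67=1000011 pc3: +8 =666
r68=1000100 pc2: +4 =670
r69=1000101 pc3: +8 =678
r70=1000110 pc3: +8 =686
r71=1000111 pc4: +16 =702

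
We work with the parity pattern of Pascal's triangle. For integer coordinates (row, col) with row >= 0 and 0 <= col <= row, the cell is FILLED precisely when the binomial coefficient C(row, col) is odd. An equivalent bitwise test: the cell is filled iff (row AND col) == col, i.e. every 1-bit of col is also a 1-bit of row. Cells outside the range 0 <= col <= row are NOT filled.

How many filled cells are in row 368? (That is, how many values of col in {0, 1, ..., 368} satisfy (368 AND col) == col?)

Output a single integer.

Answer: 16

Derivation:
368 in binary = 101110000
popcount(368) = number of 1-bits in 101110000 = 4
A col c satisfies (368 AND c) == c iff every set bit of c is also set in 368; each of the 4 set bits of 368 can independently be on or off in c.
count = 2^4 = 16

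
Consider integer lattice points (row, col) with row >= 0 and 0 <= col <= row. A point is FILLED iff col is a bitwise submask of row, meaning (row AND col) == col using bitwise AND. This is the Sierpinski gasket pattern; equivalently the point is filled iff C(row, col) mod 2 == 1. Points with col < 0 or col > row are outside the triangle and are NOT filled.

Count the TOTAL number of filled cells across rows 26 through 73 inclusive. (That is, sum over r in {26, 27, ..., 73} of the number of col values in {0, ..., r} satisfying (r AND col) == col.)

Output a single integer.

r26=11010 pc3: +8 =8
r27=11011 pc4: +16 =24
r28=11100 pc3: +8 =32
r29=11101 pc4: +16 =48
r30=11110 pc4: +16 =64
r31=11111 pc5: +32 =96
r32=100000 pc1: +2 =98
r33=100001 pc2: +4 =102
r34=100010 pc2: +4 =106
r35=100011 pc3: +8 =114
r36=100100 pc2: +4 =118
r37=100101 pc3: +8 =126
r38=100110 pc3: +8 =134
r39=100111 pc4: +16 =150
r40=101000 pc2: +4 =154
r41=101001 pc3: +8 =162
r42=101010 pc3: +8 =170
r43=101011 pc4: +16 =186
r44=101100 pc3: +8 =194
r45=101101 pc4: +16 =210
r46=101110 pc4: +16 =226
r47=101111 pc5: +32 =258
r48=110000 pc2: +4 =262
r49=110001 pc3: +8 =270
r50=110010 pc3: +8 =278
r51=110011 pc4: +16 =294
r52=110100 pc3: +8 =302
r53=110101 pc4: +16 =318
r54=110110 pc4: +16 =334
r55=110111 pc5: +32 =366
r56=111000 pc3: +8 =374
r57=111001 pc4: +16 =390
r58=111010 pc4: +16 =406
r59=111011 pc5: +32 =438
r60=111100 pc4: +16 =454
r61=111101 pc5: +32 =486
r62=111110 pc5: +32 =518
r63=111111 pc6: +64 =582
r64=1000000 pc1: +2 =584
r65=1000001 pc2: +4 =588
r66=1000010 pc2: +4 =592
r67=1000011 pc3: +8 =600
r68=1000100 pc2: +4 =604
r69=1000101 pc3: +8 =612
r70=1000110 pc3: +8 =620
r71=1000111 pc4: +16 =636
r72=1001000 pc2: +4 =640
r73=1001001 pc3: +8 =648

Answer: 648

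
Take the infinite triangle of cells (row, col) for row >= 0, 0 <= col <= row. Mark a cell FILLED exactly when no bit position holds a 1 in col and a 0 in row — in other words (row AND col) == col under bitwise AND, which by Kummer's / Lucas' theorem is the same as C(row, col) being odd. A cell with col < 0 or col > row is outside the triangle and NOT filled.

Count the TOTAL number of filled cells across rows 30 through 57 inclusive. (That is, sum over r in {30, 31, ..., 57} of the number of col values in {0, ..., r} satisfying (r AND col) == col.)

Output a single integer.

r30=11110 pc4: +16 =16
r31=11111 pc5: +32 =48
r32=100000 pc1: +2 =50
r33=100001 pc2: +4 =54
r34=100010 pc2: +4 =58
r35=100011 pc3: +8 =66
r36=100100 pc2: +4 =70
r37=100101 pc3: +8 =78
r38=100110 pc3: +8 =86
r39=100111 pc4: +16 =102
r40=101000 pc2: +4 =106
r41=101001 pc3: +8 =114
r42=101010 pc3: +8 =122
r43=101011 pc4: +16 =138
r44=101100 pc3: +8 =146
r45=101101 pc4: +16 =162
r46=101110 pc4: +16 =178
r47=101111 pc5: +32 =210
r48=110000 pc2: +4 =214
r49=110001 pc3: +8 =222
r50=110010 pc3: +8 =230
r51=110011 pc4: +16 =246
r52=110100 pc3: +8 =254
r53=110101 pc4: +16 =270
r54=110110 pc4: +16 =286
r55=110111 pc5: +32 =318
r56=111000 pc3: +8 =326
r57=111001 pc4: +16 =342

Answer: 342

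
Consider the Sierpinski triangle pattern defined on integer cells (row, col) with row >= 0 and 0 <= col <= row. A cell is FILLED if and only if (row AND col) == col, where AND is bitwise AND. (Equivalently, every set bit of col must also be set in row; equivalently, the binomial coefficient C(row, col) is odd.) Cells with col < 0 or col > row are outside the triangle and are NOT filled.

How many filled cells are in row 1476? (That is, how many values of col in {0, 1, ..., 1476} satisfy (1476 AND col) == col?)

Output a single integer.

1476 in binary = 10111000100
popcount(1476) = number of 1-bits in 10111000100 = 5
A col c satisfies (1476 AND c) == c iff every set bit of c is also set in 1476; each of the 5 set bits of 1476 can independently be on or off in c.
count = 2^5 = 32

Answer: 32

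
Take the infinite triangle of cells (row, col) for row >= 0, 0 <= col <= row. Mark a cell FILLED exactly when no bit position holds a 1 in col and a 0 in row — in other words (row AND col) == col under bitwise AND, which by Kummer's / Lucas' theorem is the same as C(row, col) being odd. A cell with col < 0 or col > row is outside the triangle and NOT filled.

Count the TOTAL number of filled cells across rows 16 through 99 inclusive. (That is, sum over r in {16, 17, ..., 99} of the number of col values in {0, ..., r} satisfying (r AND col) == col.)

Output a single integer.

Answer: 1170

Derivation:
r16=10000 pc1: +2 =2
r17=10001 pc2: +4 =6
r18=10010 pc2: +4 =10
r19=10011 pc3: +8 =18
r20=10100 pc2: +4 =22
r21=10101 pc3: +8 =30
r22=10110 pc3: +8 =38
r23=10111 pc4: +16 =54
r24=11000 pc2: +4 =58
r25=11001 pc3: +8 =66
r26=11010 pc3: +8 =74
r27=11011 pc4: +16 =90
r28=11100 pc3: +8 =98
r29=11101 pc4: +16 =114
r30=11110 pc4: +16 =130
r31=11111 pc5: +32 =162
r32=100000 pc1: +2 =164
r33=100001 pc2: +4 =168
r34=100010 pc2: +4 =172
r35=100011 pc3: +8 =180
r36=100100 pc2: +4 =184
r37=100101 pc3: +8 =192
r38=100110 pc3: +8 =200
r39=100111 pc4: +16 =216
r40=101000 pc2: +4 =220
r41=101001 pc3: +8 =228
r42=101010 pc3: +8 =236
r43=101011 pc4: +16 =252
r44=101100 pc3: +8 =260
r45=101101 pc4: +16 =276
r46=101110 pc4: +16 =292
r47=101111 pc5: +32 =324
r48=110000 pc2: +4 =328
r49=110001 pc3: +8 =336
r50=110010 pc3: +8 =344
r51=110011 pc4: +16 =360
r52=110100 pc3: +8 =368
r53=110101 pc4: +16 =384
r54=110110 pc4: +16 =400
r55=110111 pc5: +32 =432
r56=111000 pc3: +8 =440
r57=111001 pc4: +16 =456
r58=111010 pc4: +16 =472
r59=111011 pc5: +32 =504
r60=111100 pc4: +16 =520
r61=111101 pc5: +32 =552
r62=111110 pc5: +32 =584
r63=111111 pc6: +64 =648
r64=1000000 pc1: +2 =650
r65=1000001 pc2: +4 =654
r66=1000010 pc2: +4 =658
r67=1000011 pc3: +8 =666
r68=1000100 pc2: +4 =670
r69=1000101 pc3: +8 =678
r70=1000110 pc3: +8 =686
r71=1000111 pc4: +16 =702
r72=1001000 pc2: +4 =706
r73=1001001 pc3: +8 =714
r74=1001010 pc3: +8 =722
r75=1001011 pc4: +16 =738
r76=1001100 pc3: +8 =746
r77=1001101 pc4: +16 =762
r78=1001110 pc4: +16 =778
r79=1001111 pc5: +32 =810
r80=1010000 pc2: +4 =814
r81=1010001 pc3: +8 =822
r82=1010010 pc3: +8 =830
r83=1010011 pc4: +16 =846
r84=1010100 pc3: +8 =854
r85=1010101 pc4: +16 =870
r86=1010110 pc4: +16 =886
r87=1010111 pc5: +32 =918
r88=1011000 pc3: +8 =926
r89=1011001 pc4: +16 =942
r90=1011010 pc4: +16 =958
r91=1011011 pc5: +32 =990
r92=1011100 pc4: +16 =1006
r93=1011101 pc5: +32 =1038
r94=1011110 pc5: +32 =1070
r95=1011111 pc6: +64 =1134
r96=1100000 pc2: +4 =1138
r97=1100001 pc3: +8 =1146
r98=1100010 pc3: +8 =1154
r99=1100011 pc4: +16 =1170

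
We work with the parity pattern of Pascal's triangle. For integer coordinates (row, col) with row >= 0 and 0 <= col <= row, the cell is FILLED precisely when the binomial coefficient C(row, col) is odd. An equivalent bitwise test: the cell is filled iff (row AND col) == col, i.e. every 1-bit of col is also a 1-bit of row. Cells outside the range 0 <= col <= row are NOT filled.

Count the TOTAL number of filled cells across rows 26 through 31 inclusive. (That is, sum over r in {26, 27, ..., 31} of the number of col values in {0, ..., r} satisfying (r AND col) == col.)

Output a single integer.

r26=11010 pc3: +8 =8
r27=11011 pc4: +16 =24
r28=11100 pc3: +8 =32
r29=11101 pc4: +16 =48
r30=11110 pc4: +16 =64
r31=11111 pc5: +32 =96

Answer: 96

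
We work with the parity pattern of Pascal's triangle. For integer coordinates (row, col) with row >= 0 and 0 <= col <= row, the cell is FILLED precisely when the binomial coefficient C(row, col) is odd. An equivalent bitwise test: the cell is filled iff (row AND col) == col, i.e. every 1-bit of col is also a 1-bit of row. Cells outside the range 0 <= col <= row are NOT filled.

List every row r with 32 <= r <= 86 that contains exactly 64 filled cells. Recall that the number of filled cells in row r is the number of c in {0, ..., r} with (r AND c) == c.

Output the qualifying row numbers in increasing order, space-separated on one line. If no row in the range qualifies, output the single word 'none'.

Row r has 2^popcount(r) filled cells, so we need popcount(r) = log2(64) = 6.
Scan r = 32..86 and keep those with exactly 6 one-bits:
r=32=100000 popcount=1 -> skip
r=33=100001 popcount=2 -> skip
r=34=100010 popcount=2 -> skip
r=35=100011 popcount=3 -> skip
r=36=100100 popcount=2 -> skip
r=37=100101 popcount=3 -> skip
r=38=100110 popcount=3 -> skip
r=39=100111 popcount=4 -> skip
r=40=101000 popcount=2 -> skip
r=41=101001 popcount=3 -> skip
r=42=101010 popcount=3 -> skip
r=43=101011 popcount=4 -> skip
r=44=101100 popcount=3 -> skip
r=45=101101 popcount=4 -> skip
r=46=101110 popcount=4 -> skip
r=47=101111 popcount=5 -> skip
r=48=110000 popcount=2 -> skip
r=49=110001 popcount=3 -> skip
r=50=110010 popcount=3 -> skip
r=51=110011 popcount=4 -> skip
r=52=110100 popcount=3 -> skip
r=53=110101 popcount=4 -> skip
r=54=110110 popcount=4 -> skip
r=55=110111 popcount=5 -> skip
r=56=111000 popcount=3 -> skip
r=57=111001 popcount=4 -> skip
r=58=111010 popcount=4 -> skip
r=59=111011 popcount=5 -> skip
r=60=111100 popcount=4 -> skip
r=61=111101 popcount=5 -> skip
r=62=111110 popcount=5 -> skip
r=63=111111 popcount=6 -> KEEP
r=64=1000000 popcount=1 -> skip
r=65=1000001 popcount=2 -> skip
r=66=1000010 popcount=2 -> skip
r=67=1000011 popcount=3 -> skip
r=68=1000100 popcount=2 -> skip
r=69=1000101 popcount=3 -> skip
r=70=1000110 popcount=3 -> skip
r=71=1000111 popcount=4 -> skip
r=72=1001000 popcount=2 -> skip
r=73=1001001 popcount=3 -> skip
r=74=1001010 popcount=3 -> skip
r=75=1001011 popcount=4 -> skip
r=76=1001100 popcount=3 -> skip
r=77=1001101 popcount=4 -> skip
r=78=1001110 popcount=4 -> skip
r=79=1001111 popcount=5 -> skip
r=80=1010000 popcount=2 -> skip
r=81=1010001 popcount=3 -> skip
r=82=1010010 popcount=3 -> skip
r=83=1010011 popcount=4 -> skip
r=84=1010100 popcount=3 -> skip
r=85=1010101 popcount=4 -> skip
r=86=1010110 popcount=4 -> skip
Kept rows: 63

Answer: 63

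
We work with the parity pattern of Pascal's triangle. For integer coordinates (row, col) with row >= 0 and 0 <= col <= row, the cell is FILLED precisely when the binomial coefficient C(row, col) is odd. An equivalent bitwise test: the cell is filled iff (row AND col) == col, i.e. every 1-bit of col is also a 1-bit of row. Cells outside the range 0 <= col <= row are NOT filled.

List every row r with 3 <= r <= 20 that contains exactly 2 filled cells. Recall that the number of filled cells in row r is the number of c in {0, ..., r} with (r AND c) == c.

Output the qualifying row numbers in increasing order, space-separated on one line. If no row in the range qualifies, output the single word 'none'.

Answer: 4 8 16

Derivation:
Row r has 2^popcount(r) filled cells, so we need popcount(r) = log2(2) = 1.
Scan r = 3..20 and keep those with exactly 1 one-bits:
r=3=11 popcount=2 -> skip
r=4=100 popcount=1 -> KEEP
r=5=101 popcount=2 -> skip
r=6=110 popcount=2 -> skip
r=7=111 popcount=3 -> skip
r=8=1000 popcount=1 -> KEEP
r=9=1001 popcount=2 -> skip
r=10=1010 popcount=2 -> skip
r=11=1011 popcount=3 -> skip
r=12=1100 popcount=2 -> skip
r=13=1101 popcount=3 -> skip
r=14=1110 popcount=3 -> skip
r=15=1111 popcount=4 -> skip
r=16=10000 popcount=1 -> KEEP
r=17=10001 popcount=2 -> skip
r=18=10010 popcount=2 -> skip
r=19=10011 popcount=3 -> skip
r=20=10100 popcount=2 -> skip
Kept rows: 4 8 16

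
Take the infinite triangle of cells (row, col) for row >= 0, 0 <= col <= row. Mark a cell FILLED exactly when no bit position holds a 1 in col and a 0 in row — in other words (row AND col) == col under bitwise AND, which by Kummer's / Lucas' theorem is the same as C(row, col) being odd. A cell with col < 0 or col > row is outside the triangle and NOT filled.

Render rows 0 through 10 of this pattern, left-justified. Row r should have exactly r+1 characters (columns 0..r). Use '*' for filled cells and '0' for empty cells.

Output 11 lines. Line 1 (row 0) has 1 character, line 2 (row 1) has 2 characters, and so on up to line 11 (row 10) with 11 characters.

Answer: *
**
*0*
****
*000*
**00**
*0*0*0*
********
*0000000*
**000000**
*0*00000*0*

Derivation:
r0=0: *
r1=1: **
r2=10: *0*
r3=11: ****
r4=100: *000*
r5=101: **00**
r6=110: *0*0*0*
r7=111: ********
r8=1000: *0000000*
r9=1001: **000000**
r10=1010: *0*00000*0*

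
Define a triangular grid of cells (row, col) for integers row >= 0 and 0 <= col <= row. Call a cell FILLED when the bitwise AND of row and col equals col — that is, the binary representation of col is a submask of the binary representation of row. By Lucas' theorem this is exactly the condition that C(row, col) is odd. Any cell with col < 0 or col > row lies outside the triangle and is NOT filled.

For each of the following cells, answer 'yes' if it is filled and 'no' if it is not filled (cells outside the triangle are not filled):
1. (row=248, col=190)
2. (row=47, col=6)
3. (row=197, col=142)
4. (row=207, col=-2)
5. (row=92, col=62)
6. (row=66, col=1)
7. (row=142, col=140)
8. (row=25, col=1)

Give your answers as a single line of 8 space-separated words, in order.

Answer: no yes no no no no yes yes

Derivation:
(248,190): row=0b11111000, col=0b10111110, row AND col = 0b10111000 = 184; 184 != 190 -> empty
(47,6): row=0b101111, col=0b110, row AND col = 0b110 = 6; 6 == 6 -> filled
(197,142): row=0b11000101, col=0b10001110, row AND col = 0b10000100 = 132; 132 != 142 -> empty
(207,-2): col outside [0, 207] -> not filled
(92,62): row=0b1011100, col=0b111110, row AND col = 0b11100 = 28; 28 != 62 -> empty
(66,1): row=0b1000010, col=0b1, row AND col = 0b0 = 0; 0 != 1 -> empty
(142,140): row=0b10001110, col=0b10001100, row AND col = 0b10001100 = 140; 140 == 140 -> filled
(25,1): row=0b11001, col=0b1, row AND col = 0b1 = 1; 1 == 1 -> filled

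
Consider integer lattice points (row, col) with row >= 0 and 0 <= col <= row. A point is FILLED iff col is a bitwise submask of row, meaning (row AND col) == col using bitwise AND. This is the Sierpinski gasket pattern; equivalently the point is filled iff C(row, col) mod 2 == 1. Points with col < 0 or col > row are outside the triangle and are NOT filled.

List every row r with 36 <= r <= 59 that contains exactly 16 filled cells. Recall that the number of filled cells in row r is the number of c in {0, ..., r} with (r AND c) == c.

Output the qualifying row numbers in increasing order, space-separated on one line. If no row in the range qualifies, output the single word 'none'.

Answer: 39 43 45 46 51 53 54 57 58

Derivation:
Row r has 2^popcount(r) filled cells, so we need popcount(r) = log2(16) = 4.
Scan r = 36..59 and keep those with exactly 4 one-bits:
r=36=100100 popcount=2 -> skip
r=37=100101 popcount=3 -> skip
r=38=100110 popcount=3 -> skip
r=39=100111 popcount=4 -> KEEP
r=40=101000 popcount=2 -> skip
r=41=101001 popcount=3 -> skip
r=42=101010 popcount=3 -> skip
r=43=101011 popcount=4 -> KEEP
r=44=101100 popcount=3 -> skip
r=45=101101 popcount=4 -> KEEP
r=46=101110 popcount=4 -> KEEP
r=47=101111 popcount=5 -> skip
r=48=110000 popcount=2 -> skip
r=49=110001 popcount=3 -> skip
r=50=110010 popcount=3 -> skip
r=51=110011 popcount=4 -> KEEP
r=52=110100 popcount=3 -> skip
r=53=110101 popcount=4 -> KEEP
r=54=110110 popcount=4 -> KEEP
r=55=110111 popcount=5 -> skip
r=56=111000 popcount=3 -> skip
r=57=111001 popcount=4 -> KEEP
r=58=111010 popcount=4 -> KEEP
r=59=111011 popcount=5 -> skip
Kept rows: 39 43 45 46 51 53 54 57 58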